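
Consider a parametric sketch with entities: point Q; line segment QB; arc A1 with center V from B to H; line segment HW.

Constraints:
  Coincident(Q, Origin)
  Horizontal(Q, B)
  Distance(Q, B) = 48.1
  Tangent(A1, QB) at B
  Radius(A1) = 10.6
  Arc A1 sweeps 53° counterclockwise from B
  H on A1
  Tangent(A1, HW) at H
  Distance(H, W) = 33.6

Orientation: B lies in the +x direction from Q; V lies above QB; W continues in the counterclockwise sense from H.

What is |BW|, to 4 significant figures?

42.28

Q is at the origin; Q and B share the same y with |QB| = 48.1 and B on the +x side, so B = (48.10, 0.000). A1 meets QB tangentially, so VB is at right angles to QB, so V = B + (0, 10.6) = (48.10, 10.60). On A1, B sits at bearing -90° from V; a 53° counterclockwise sweep puts H at bearing -37°, so H = V + 10.6·(cos -37°, sin -37°) = (56.57, 4.221). A1 meets HW tangentially, so VH is at right angles to HW, so HW runs along (−sin -37°, cos -37°); with |HW| = 33.6, W = (76.79, 31.05). Then |BW| = |W − B| = 42.28.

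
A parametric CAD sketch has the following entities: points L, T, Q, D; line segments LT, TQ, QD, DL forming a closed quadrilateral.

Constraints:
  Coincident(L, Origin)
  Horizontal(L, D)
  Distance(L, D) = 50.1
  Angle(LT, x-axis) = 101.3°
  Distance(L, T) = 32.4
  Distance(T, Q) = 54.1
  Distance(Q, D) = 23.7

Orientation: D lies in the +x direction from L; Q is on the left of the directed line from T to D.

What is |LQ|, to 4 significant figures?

52.66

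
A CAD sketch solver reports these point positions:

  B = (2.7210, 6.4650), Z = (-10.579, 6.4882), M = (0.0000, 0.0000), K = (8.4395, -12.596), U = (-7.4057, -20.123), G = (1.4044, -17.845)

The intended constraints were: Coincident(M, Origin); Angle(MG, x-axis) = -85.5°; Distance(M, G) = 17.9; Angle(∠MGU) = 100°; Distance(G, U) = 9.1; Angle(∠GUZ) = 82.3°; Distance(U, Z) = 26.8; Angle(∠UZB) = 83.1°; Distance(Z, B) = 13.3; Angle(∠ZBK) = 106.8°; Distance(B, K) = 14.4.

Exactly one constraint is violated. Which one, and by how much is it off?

Distance(B, K) = 14.4 — off by 5.50.

M = (0.00, 0.00) ✓; MG at -85.50° ✓; |MG| = 17.90 ✓; ∠MGU = 100.0° ✓; |GU| = 9.100 ✓; ∠GUZ = 82.30° ✓; |UZ| = 26.80 ✓; ∠UZB = 83.10° ✓; |ZB| = 13.30 ✓; ∠ZBK = 106.8° ✓; |BK| = 19.90 ✗.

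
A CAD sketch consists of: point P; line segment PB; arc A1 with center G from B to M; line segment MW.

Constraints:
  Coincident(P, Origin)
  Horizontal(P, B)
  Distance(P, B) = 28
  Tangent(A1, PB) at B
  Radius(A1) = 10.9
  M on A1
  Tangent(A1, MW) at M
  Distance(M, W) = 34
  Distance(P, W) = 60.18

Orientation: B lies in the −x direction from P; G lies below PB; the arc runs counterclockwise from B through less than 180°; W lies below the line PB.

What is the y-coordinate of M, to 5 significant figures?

-10.281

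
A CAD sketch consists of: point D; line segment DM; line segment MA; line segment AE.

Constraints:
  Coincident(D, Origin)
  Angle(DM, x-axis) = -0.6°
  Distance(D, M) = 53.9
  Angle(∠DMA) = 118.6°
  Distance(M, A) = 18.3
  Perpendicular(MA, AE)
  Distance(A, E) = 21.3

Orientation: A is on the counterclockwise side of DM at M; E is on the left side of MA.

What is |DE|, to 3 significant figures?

51.2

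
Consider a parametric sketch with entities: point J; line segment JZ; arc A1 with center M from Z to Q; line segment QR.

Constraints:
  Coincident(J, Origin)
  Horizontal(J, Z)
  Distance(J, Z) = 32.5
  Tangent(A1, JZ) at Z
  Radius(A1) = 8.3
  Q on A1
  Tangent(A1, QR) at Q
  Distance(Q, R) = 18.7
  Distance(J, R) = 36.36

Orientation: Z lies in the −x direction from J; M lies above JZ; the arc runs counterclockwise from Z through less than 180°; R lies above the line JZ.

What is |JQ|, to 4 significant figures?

25.60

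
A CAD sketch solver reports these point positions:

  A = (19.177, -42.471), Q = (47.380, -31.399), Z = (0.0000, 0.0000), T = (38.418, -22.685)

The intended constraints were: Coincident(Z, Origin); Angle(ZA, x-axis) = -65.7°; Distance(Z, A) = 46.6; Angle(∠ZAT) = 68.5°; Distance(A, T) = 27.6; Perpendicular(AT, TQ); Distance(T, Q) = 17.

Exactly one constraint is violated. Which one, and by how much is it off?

Distance(T, Q) = 17 — off by 4.50.

Z = (0.00, 0.00) ✓; ZA at -65.70° ✓; |ZA| = 46.60 ✓; ∠ZAT = 68.50° ✓; |AT| = 27.60 ✓; ∠(AT, TQ) = 90.00° ✓; |TQ| = 12.50 ✗.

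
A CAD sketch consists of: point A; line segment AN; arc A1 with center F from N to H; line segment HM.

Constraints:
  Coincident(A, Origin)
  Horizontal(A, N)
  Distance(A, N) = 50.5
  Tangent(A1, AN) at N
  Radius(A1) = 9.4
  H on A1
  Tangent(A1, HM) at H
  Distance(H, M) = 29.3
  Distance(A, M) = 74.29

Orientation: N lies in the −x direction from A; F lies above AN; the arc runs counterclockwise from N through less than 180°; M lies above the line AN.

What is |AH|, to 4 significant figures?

46.69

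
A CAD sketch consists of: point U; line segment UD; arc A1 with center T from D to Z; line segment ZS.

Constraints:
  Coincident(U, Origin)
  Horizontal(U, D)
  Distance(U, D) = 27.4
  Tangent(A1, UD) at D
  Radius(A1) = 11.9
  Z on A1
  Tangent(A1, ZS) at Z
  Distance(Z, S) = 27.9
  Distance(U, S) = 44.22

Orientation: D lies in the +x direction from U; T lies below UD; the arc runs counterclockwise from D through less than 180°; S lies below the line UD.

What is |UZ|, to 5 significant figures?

20.101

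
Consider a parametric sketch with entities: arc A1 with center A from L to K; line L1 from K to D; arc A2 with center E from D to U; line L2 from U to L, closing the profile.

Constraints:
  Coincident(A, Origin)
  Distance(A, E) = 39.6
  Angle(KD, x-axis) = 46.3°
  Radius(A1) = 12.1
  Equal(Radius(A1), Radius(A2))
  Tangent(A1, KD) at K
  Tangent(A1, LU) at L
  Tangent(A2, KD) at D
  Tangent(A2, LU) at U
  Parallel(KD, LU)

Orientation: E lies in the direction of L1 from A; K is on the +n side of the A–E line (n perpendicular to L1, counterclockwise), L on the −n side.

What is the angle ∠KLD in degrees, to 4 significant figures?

58.57°

The slot axis is L1's direction at 46.3°, so u = (cos 46.3°, sin 46.3°) = (0.6909, 0.7230) and n = (−sin 46.3°, cos 46.3°) = (-0.7230, 0.6909). A is at the origin and E lies 39.6 along u from A, so E = 39.6·u = (27.36, 28.63). Tangency of A1 to both parallel lines with radius 12.1 puts K and L at A ± 12.1·n: K = (-8.748, 8.360), L = (8.748, -8.360). Equal radii place D and U the same way about E: D = E + 12.1·n = (18.61, 36.99), U = E − 12.1·n = (36.11, 20.27). Then cos ∠KLD = LK·LD / (|LK||LD|), giving 58.57°.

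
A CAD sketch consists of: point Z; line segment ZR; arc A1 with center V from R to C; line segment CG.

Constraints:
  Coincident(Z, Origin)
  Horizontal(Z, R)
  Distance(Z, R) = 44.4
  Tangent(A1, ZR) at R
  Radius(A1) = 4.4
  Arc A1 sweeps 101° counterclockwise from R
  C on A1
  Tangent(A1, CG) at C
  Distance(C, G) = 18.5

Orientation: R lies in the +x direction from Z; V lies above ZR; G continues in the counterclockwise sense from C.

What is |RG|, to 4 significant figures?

23.41

On A1, R sits at bearing -90° from V; a 101° counterclockwise sweep puts C at bearing 11°, so C = V + 4.4·(cos 11°, sin 11°) = (48.72, 5.240). Since A1 is tangent to CG there, VC ⟂ CG, so CG runs along (−sin 11°, cos 11°); with |CG| = 18.5, G = (45.19, 23.40). Then |RG| = |G − R| = 23.41.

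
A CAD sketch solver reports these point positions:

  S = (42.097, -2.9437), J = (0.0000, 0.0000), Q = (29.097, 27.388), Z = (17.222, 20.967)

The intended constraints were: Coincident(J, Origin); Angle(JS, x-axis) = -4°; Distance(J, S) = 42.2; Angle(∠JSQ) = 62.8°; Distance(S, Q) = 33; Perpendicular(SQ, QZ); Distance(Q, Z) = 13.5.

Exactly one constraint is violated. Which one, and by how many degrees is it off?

Perpendicular(SQ, QZ) — off by 5.20°.

J = (0.00, 0.00) ✓; JS at -4.000° ✓; |JS| = 42.20 ✓; ∠JSQ = 62.80° ✓; |SQ| = 33.00 ✓; ∠(SQ, QZ) = 95.20° ✗; |QZ| = 13.50 ✓.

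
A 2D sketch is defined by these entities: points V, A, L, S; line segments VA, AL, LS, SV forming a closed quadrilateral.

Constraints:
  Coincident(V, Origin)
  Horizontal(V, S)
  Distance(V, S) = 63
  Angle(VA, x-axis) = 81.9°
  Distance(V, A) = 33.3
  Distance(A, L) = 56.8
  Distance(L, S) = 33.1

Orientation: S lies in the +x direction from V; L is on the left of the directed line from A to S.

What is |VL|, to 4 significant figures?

69.82

Checks: |AL| = 56.80 ✓; |LS| = 33.10 ✓.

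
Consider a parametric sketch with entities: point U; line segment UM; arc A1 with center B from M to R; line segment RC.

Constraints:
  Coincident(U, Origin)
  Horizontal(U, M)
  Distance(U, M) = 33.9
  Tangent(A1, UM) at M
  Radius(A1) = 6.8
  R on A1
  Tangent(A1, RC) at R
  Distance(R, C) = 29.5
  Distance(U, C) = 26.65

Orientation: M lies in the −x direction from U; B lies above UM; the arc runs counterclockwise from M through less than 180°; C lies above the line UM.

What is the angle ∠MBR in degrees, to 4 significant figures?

49.60°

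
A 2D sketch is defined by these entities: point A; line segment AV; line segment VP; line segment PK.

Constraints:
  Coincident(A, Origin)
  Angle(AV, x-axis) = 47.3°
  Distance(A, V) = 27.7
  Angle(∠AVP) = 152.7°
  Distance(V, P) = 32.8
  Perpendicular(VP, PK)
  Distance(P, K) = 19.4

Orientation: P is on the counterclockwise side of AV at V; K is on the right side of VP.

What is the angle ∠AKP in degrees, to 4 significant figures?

60.79°

∠AVP = 152.7°, so VP runs at 47.3° + (180° − 152.7°) = 74.60° from the x-axis; with |VP| = 32.8, P = V + 32.8·(cos 74.60°, sin 74.60°) = (27.50, 51.98). The perpendicularity gives PK at right angles to VP; with |PK| = 19.4 on the right of VP, K = P + 19.4·(0.9641, -0.2656) = (46.20, 46.83). Then cos ∠AKP = KA·KP / (|KA||KP|), giving 60.79°.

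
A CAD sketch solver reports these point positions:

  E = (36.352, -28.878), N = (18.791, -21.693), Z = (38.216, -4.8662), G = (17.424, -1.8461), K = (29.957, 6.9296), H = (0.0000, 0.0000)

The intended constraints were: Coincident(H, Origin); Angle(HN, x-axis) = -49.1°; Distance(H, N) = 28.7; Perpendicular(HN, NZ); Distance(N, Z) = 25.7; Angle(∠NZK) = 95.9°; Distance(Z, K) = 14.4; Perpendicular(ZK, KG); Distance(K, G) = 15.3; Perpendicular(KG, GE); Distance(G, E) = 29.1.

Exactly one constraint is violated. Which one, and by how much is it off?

Distance(G, E) = 29.1 — off by 3.90.

H = (0.00, 0.00) ✓; HN at -49.10° ✓; |HN| = 28.70 ✓; ∠(HN, NZ) = 90.00° ✓; |NZ| = 25.70 ✓; ∠NZK = 95.90° ✓; |ZK| = 14.40 ✓; ∠(ZK, KG) = 90.00° ✓; |KG| = 15.30 ✓; ∠(KG, GE) = 90.00° ✓; |GE| = 33.00 ✗.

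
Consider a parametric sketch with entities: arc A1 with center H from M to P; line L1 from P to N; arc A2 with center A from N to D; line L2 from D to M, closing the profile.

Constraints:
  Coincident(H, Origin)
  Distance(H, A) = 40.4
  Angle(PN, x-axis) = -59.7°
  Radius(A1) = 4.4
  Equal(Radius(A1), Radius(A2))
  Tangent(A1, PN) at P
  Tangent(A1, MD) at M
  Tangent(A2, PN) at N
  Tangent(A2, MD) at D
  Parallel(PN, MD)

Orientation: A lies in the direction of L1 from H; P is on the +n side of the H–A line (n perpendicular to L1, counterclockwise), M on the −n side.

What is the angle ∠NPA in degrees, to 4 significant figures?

6.216°

The slot axis is L1's direction at -59.7°, so u = (cos -59.7°, sin -59.7°) = (0.5045, -0.8634) and n = (−sin -59.7°, cos -59.7°) = (0.8634, 0.5045). H is at the origin and A lies 40.4 along u from H, so A = 40.4·u = (20.38, -34.88). Tangency of A1 to both parallel lines with radius 4.4 puts P and M at H ± 4.4·n: P = (3.799, 2.220), M = (-3.799, -2.220). Equal radii place N and D the same way about A: N = A + 4.4·n = (24.18, -32.66), D = A − 4.4·n = (16.58, -37.10). Then cos ∠NPA = PN·PA / (|PN||PA|), giving 6.216°.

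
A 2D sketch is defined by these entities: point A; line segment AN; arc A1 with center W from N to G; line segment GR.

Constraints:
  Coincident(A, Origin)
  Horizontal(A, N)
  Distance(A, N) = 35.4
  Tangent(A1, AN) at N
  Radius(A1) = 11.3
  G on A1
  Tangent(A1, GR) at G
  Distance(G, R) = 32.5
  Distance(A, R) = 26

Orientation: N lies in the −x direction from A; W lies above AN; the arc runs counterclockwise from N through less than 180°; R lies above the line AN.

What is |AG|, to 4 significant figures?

27.75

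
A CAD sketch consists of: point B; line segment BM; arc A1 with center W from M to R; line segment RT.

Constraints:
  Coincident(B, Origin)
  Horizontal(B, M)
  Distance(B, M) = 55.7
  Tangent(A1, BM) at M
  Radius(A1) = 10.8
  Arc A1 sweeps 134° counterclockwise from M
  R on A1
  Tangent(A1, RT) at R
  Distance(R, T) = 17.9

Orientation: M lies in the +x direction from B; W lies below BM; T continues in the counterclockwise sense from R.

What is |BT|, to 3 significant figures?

67.9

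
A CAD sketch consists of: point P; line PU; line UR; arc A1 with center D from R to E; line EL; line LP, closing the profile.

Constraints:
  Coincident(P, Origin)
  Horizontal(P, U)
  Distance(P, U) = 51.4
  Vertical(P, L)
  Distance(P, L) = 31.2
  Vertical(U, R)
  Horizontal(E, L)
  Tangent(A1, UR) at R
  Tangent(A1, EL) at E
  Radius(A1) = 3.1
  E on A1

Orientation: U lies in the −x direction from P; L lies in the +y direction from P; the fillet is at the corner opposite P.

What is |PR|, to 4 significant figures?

58.58

The virtual corner opposite P is at (-51.40, 31.20). A1 meets UR tangentially, so DR is at right angles to UR and tangency of A1 to EL means the radius DE is perpendicular to EL, with radius 3.1, so the center D sits 3.1 in from both sides at D = (-48.30, 28.10). That places the tangent points at R = (-51.40, 28.10) on UR and E = (-48.30, 31.20) on EL. Then |PR| = |R − P| = 58.58.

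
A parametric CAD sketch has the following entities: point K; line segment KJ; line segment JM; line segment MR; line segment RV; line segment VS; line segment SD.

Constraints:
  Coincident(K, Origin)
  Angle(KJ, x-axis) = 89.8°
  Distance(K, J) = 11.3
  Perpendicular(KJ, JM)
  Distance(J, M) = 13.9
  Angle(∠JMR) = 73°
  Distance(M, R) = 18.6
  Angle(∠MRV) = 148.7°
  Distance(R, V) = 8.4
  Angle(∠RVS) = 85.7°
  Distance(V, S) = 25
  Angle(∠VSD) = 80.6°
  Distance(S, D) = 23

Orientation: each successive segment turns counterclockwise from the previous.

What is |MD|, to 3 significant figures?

9.82

∠RVS = 85.7° gives VS at 52.4° from the x-axis; with |VS| = 25.0, S = (13.0, 7.74). ∠VSD = 80.6° gives SD at 152° from the x-axis; with |SD| = 23.0, D = (-7.25, 18.6). Then |MD| = |D − M| = 9.82.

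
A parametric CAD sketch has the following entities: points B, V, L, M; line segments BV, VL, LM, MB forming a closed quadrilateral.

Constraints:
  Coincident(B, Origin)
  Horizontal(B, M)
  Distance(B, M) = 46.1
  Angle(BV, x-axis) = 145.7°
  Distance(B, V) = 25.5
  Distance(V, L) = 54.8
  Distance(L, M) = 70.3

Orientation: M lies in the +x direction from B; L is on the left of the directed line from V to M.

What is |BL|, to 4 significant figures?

60.67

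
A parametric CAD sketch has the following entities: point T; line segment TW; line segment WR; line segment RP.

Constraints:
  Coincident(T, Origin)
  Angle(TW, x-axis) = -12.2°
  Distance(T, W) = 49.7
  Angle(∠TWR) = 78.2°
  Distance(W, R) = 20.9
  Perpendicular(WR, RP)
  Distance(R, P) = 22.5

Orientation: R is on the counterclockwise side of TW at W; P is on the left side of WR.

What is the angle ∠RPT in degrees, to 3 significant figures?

158°

T is at the origin; TW runs at -12.2° with length 49.7, so W = 49.7·(cos -12.2°, sin -12.2°) = (48.6, -10.5). ∠TWR = 78.2°, so WR runs at -12.2° + (180° − 78.2°) = 89.6° from the x-axis; with |WR| = 20.9, R = W + 20.9·(cos 89.6°, sin 89.6°) = (48.7, 10.4). WR is perpendicular to RP; with |RP| = 22.5 on the left of WR, P = R + 22.5·(-1.00, 0.00698) = (26.2, 10.6). Then cos ∠RPT = PR·PT / (|PR||PT|), giving 158°.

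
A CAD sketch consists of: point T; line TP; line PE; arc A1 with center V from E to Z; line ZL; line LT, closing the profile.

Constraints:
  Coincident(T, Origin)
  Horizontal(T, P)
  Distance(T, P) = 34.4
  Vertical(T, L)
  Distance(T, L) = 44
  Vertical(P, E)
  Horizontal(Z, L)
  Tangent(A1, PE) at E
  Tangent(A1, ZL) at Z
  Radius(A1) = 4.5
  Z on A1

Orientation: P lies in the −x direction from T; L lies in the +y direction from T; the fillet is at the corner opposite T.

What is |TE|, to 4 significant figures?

52.38

T is at the origin; T and P share the same y with |TP| = 34.4 and P on the −x side, so P = (-34.40, 0.000). T and L share the same x with |TL| = 44.0 and L on the +y side, so L = (0.000, 44.00). The virtual corner opposite T is at (-34.40, 44.00). Since A1 is tangent to PE there, VE ⟂ PE and tangency of A1 to ZL means the radius VZ is perpendicular to ZL, with radius 4.5, so the center V sits 4.5 in from both sides at V = (-29.90, 39.50). That places the tangent points at E = (-34.40, 39.50) on PE and Z = (-29.90, 44.00) on ZL. Then |TE| = |E − T| = 52.38.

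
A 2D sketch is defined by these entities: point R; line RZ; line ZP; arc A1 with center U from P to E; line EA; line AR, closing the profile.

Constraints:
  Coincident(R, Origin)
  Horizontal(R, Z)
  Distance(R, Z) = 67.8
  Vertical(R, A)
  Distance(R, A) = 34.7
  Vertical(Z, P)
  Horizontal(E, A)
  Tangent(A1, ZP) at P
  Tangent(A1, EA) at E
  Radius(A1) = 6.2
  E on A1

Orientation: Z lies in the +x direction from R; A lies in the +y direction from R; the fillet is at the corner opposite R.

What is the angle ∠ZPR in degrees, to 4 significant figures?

67.20°

The virtual corner opposite R is at (67.80, 34.70). A1 meets ZP tangentially, so UP is at right angles to ZP and since A1 is tangent to EA there, UE ⟂ EA, with radius 6.2, so the center U sits 6.2 in from both sides at U = (61.60, 28.50). That places the tangent points at P = (67.80, 28.50) on ZP and E = (61.60, 34.70) on EA. Then cos ∠ZPR = PZ·PR / (|PZ||PR|), giving 67.20°.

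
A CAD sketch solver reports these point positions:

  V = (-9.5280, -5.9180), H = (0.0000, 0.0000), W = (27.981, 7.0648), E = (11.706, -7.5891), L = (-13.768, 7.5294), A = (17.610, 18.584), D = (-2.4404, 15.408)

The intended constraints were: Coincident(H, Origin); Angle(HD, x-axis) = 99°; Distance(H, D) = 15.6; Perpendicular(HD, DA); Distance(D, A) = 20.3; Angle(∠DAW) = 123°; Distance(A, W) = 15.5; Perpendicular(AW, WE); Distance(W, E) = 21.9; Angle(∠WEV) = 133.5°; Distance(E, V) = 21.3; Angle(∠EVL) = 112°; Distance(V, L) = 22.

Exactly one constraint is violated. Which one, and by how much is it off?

Distance(V, L) = 22 — off by 7.90.

H = (0.00, 0.00) ✓; HD at 99.00° ✓; |HD| = 15.60 ✓; ∠(HD, DA) = 90.00° ✓; |DA| = 20.30 ✓; ∠DAW = 123.0° ✓; |AW| = 15.50 ✓; ∠(AW, WE) = 90.00° ✓; |WE| = 21.90 ✓; ∠WEV = 133.5° ✓; |EV| = 21.30 ✓; ∠EVL = 112.0° ✓; |VL| = 14.10 ✗.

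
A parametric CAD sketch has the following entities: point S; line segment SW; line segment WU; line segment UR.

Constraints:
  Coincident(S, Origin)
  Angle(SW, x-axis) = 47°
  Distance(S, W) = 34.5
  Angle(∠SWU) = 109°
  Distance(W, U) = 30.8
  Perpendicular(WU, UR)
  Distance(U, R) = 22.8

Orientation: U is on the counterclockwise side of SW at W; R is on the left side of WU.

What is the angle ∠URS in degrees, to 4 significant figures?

103.2°

S is at the origin; SW runs at 47.0° with length 34.5, so W = 34.5·(cos 47.0°, sin 47.0°) = (23.53, 25.23). ∠SWU = 109.0°, so WU runs at 47.0° + (180° − 109.0°) = 118.0° from the x-axis; with |WU| = 30.8, U = W + 30.8·(cos 118.0°, sin 118.0°) = (9.069, 52.43). The perpendicularity gives UR at right angles to WU; with |UR| = 22.8 on the left of WU, R = U + 22.8·(-0.8829, -0.4695) = (-11.06, 41.72). Then cos ∠URS = RU·RS / (|RU||RS|), giving 103.2°.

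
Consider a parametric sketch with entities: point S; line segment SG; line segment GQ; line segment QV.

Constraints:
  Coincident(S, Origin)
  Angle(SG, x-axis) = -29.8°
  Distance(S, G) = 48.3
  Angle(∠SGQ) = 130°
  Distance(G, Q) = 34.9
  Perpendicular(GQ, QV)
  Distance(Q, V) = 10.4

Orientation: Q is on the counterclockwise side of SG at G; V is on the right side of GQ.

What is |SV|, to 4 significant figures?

81.21

∠SGQ = 130.0°, so GQ runs at -29.8° + (180° − 130.0°) = 20.20° from the x-axis; with |GQ| = 34.9, Q = G + 34.9·(cos 20.20°, sin 20.20°) = (74.67, -11.95). The perpendicularity gives QV at right angles to GQ; with |QV| = 10.4 on the right of GQ, V = Q + 10.4·(0.3453, -0.9385) = (78.26, -21.71). Then |SV| = |V − S| = 81.21.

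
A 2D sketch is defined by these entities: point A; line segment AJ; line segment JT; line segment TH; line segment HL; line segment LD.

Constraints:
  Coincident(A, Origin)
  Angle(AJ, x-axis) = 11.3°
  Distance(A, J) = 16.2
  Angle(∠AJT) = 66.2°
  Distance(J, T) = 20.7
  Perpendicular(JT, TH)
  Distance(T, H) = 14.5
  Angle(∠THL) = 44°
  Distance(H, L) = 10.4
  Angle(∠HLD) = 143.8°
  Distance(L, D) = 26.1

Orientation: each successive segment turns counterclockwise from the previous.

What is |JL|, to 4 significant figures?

15.19

JT is perpendicular to TH, so TH runs at -144.9°; with |TH| = 14.5, H = (-7.880, 11.77). ∠THL = 44.0° gives HL at -8.900° from the x-axis; with |HL| = 10.4, L = (2.395, 10.16). Then |JL| = |L − J| = 15.19.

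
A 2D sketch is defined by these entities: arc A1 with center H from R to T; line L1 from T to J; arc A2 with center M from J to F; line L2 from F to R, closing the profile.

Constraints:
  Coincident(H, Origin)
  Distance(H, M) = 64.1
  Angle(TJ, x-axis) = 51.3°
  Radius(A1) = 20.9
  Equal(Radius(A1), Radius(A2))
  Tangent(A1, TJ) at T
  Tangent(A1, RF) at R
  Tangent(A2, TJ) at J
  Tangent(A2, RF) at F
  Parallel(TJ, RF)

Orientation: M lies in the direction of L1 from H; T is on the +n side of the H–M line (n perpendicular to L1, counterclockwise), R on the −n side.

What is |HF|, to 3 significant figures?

67.4

The slot axis is L1's direction at 51.3°, so u = (cos 51.3°, sin 51.3°) = (0.625, 0.780) and n = (−sin 51.3°, cos 51.3°) = (-0.780, 0.625). H is at the origin and M lies 64.1 along u from H, so M = 64.1·u = (40.1, 50.0). Tangency of A1 to both parallel lines with radius 20.9 puts T and R at H ± 20.9·n: T = (-16.3, 13.1), R = (16.3, -13.1). Equal radii place J and F the same way about M: J = M + 20.9·n = (23.8, 63.1), F = M − 20.9·n = (56.4, 37.0). Then |HF| = |F − H| = 67.4.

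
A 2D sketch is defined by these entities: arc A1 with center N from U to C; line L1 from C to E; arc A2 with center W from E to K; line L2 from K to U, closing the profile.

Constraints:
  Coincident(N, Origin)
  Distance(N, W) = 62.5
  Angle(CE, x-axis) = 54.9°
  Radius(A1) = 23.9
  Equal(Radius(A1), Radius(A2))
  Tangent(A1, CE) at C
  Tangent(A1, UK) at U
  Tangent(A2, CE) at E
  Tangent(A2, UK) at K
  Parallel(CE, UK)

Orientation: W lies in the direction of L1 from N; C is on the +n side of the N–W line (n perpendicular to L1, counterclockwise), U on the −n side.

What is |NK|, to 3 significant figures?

66.9

Tangency of A1 to both parallel lines with radius 23.9 puts C and U at N ± 23.9·n: C = (-19.6, 13.7), U = (19.6, -13.7). Equal radii place E and K the same way about W: E = W + 23.9·n = (16.4, 64.9), K = W − 23.9·n = (55.5, 37.4). Then |NK| = |K − N| = 66.9.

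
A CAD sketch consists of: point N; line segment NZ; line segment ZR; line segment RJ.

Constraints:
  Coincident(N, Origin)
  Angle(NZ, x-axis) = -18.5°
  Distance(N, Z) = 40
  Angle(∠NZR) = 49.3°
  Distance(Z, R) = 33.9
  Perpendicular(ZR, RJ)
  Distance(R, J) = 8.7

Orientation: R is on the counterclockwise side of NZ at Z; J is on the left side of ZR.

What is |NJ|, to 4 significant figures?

22.99

∠NZR = 49.3°, so ZR runs at -18.5° + (180° − 49.3°) = 112.2° from the x-axis; with |ZR| = 33.9, R = Z + 33.9·(cos 112.2°, sin 112.2°) = (25.12, 18.69). ZR is perpendicular to RJ; with |RJ| = 8.7 on the left of ZR, J = R + 8.7·(-0.9259, -0.3778) = (17.07, 15.41). Then |NJ| = |J − N| = 22.99.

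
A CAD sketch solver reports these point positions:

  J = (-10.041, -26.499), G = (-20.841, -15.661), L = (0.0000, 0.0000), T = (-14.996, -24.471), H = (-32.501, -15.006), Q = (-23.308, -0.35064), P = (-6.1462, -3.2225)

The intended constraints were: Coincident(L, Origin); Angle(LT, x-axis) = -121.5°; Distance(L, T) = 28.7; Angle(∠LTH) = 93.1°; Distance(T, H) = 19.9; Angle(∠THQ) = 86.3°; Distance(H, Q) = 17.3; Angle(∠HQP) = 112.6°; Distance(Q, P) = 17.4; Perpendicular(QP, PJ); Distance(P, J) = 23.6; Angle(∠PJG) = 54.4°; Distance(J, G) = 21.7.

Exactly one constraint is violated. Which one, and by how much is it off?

Distance(J, G) = 21.7 — off by 6.40.

L = (0.00, 0.00) ✓; LT at -121.5° ✓; |LT| = 28.70 ✓; ∠LTH = 93.10° ✓; |TH| = 19.90 ✓; ∠THQ = 86.30° ✓; |HQ| = 17.30 ✓; ∠HQP = 112.6° ✓; |QP| = 17.40 ✓; ∠(QP, PJ) = 90.00° ✓; |PJ| = 23.60 ✓; ∠PJG = 54.40° ✓; |JG| = 15.30 ✗.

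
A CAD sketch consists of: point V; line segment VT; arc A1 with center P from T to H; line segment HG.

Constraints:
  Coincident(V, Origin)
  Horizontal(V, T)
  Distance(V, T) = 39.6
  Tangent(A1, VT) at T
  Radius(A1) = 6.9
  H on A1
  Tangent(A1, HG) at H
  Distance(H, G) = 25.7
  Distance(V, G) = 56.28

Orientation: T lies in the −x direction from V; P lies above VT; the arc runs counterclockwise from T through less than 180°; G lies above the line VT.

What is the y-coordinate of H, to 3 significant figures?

10.2

Checks: V.y = 0.00, T.y = 0.00 ✓; |PH| = 6.900 ✓; ∠(PH, HG) = 90.00° ✓; |HG| = 25.70 ✓; |VG| = 56.28 ✓.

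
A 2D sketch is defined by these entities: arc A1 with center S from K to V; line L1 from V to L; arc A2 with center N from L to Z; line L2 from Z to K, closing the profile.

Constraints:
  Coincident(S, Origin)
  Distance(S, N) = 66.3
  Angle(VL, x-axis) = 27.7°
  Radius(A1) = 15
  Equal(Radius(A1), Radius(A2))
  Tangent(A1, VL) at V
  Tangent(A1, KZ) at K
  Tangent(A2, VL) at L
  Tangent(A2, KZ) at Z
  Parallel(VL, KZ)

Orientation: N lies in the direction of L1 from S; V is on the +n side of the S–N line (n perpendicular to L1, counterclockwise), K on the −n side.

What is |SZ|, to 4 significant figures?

67.98

Tangency of A1 to both parallel lines with radius 15.0 puts V and K at S ± 15.0·n: V = (-6.973, 13.28), K = (6.973, -13.28). Equal radii place L and Z the same way about N: L = N + 15.0·n = (51.73, 44.10), Z = N − 15.0·n = (65.67, 17.54). Then |SZ| = |Z − S| = 67.98.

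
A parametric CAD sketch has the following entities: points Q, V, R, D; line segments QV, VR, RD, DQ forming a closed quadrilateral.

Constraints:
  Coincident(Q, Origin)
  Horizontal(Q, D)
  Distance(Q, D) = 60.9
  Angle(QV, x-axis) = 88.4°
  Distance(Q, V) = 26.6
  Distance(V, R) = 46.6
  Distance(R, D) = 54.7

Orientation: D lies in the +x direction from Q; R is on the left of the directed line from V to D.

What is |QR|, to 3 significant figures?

65.0

Checks: |VR| = 46.60 ✓; |RD| = 54.70 ✓.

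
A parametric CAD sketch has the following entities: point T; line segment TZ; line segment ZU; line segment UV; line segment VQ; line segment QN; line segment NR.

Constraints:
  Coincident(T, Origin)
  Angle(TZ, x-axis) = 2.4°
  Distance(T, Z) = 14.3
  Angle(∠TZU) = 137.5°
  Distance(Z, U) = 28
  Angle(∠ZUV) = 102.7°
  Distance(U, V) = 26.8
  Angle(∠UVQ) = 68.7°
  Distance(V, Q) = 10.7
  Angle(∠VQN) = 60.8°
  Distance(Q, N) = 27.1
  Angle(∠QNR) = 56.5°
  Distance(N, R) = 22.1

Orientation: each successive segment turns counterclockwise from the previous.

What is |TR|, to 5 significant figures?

59.326

T is at the origin; TZ runs at 2.4° with length 14.3, so Z = (14.287, 0.59882). ∠TZU = 137.5° gives ZU at 44.900° from the x-axis; with |ZU| = 28.0, U = (34.121, 20.363). ∠ZUV = 102.7° gives UV at 122.20° from the x-axis; with |UV| = 26.8, V = (19.840, 43.041). ∠UVQ = 68.7° gives VQ at -126.50° from the x-axis; with |VQ| = 10.7, Q = (13.475, 34.440). ∠VQN = 60.8° gives QN at -7.3000° from the x-axis; with |QN| = 27.1, N = (40.356, 30.996). ∠QNR = 56.5° gives NR at 116.20° from the x-axis; with |NR| = 22.1, R = (30.598, 50.826). Then |TR| = |R − T| = 59.326.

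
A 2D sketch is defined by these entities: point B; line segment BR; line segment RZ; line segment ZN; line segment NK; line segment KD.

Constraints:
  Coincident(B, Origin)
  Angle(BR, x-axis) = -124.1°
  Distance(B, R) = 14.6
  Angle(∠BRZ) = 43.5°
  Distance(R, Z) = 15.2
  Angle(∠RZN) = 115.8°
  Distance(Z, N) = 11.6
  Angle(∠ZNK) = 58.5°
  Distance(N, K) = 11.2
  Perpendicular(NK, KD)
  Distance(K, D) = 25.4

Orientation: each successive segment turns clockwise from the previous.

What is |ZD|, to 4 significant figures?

16.34

B is at the origin; BR runs at -124.1° with length 14.6, so R = (-8.185, -12.09). ∠BRZ = 43.5° gives RZ at 99.40° from the x-axis; with |RZ| = 15.2, Z = (-10.67, 2.906). ∠RZN = 115.8° gives ZN at 35.20° from the x-axis; with |ZN| = 11.6, N = (-1.189, 9.593). ∠ZNK = 58.5° gives NK at -86.30° from the x-axis; with |NK| = 11.2, K = (-0.4662, -1.584). NK ⟂ KD, so KD runs at -176.3°; with |KD| = 25.4, D = (-25.81, -3.223). Then |ZD| = |D − Z| = 16.34.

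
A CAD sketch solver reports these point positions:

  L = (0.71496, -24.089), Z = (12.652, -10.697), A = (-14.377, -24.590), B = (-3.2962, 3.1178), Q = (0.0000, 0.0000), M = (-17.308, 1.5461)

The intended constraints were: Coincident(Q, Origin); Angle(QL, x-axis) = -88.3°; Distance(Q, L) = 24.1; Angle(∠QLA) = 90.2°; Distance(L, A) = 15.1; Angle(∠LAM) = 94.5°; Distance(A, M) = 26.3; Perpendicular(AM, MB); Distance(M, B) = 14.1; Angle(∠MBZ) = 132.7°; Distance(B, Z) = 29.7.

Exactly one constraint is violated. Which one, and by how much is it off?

Distance(B, Z) = 29.7 — off by 8.60.

Q = (0.00, 0.00) ✓; QL at -88.30° ✓; |QL| = 24.10 ✓; ∠QLA = 90.20° ✓; |LA| = 15.10 ✓; ∠LAM = 94.50° ✓; |AM| = 26.30 ✓; ∠(AM, MB) = 90.00° ✓; |MB| = 14.10 ✓; ∠MBZ = 132.7° ✓; |BZ| = 21.10 ✗.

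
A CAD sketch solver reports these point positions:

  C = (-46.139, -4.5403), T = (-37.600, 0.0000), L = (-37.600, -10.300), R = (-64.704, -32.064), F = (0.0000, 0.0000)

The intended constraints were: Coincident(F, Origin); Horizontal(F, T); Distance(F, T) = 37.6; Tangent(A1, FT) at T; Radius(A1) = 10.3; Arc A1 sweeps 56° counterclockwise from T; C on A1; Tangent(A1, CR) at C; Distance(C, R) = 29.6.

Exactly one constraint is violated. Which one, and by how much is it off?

Distance(C, R) = 29.6 — off by 3.60.

F = (0.00, 0.00) ✓; F.y = 0.00, T.y = 0.00 ✓; |FT| = 37.60 ✓; ∠(LT, TF) = 90.00° ✓; |LT| = 10.30 ✓; bearing(L→C) − bearing(L→T) = 56.00° ✓; |LC| = 10.30 ✓; ∠(LC, CR) = 90.00° ✓; |CR| = 33.20 ✗.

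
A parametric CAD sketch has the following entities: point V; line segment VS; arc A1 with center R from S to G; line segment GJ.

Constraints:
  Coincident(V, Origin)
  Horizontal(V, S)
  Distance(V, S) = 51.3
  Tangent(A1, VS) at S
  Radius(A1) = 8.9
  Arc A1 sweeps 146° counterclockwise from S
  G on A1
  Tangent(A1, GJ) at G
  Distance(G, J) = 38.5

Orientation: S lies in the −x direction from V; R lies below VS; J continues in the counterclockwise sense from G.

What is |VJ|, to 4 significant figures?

44.98

V is at the origin; V and S share the same y with |VS| = 51.3 and S on the −x side, so S = (-51.30, 0.000). Since A1 is tangent to VS there, RS ⟂ VS, so R = S + (0, -8.9) = (-51.30, -8.900). On A1, S sits at bearing 90° from R; a 146° counterclockwise sweep puts G at bearing 236°, so G = R + 8.9·(cos 236°, sin 236°) = (-56.28, -16.28). The tangent condition forces RG to be normal to GJ, so GJ runs along (−sin 236°, cos 236°); with |GJ| = 38.5, J = (-24.36, -37.81). Then |VJ| = |J − V| = 44.98.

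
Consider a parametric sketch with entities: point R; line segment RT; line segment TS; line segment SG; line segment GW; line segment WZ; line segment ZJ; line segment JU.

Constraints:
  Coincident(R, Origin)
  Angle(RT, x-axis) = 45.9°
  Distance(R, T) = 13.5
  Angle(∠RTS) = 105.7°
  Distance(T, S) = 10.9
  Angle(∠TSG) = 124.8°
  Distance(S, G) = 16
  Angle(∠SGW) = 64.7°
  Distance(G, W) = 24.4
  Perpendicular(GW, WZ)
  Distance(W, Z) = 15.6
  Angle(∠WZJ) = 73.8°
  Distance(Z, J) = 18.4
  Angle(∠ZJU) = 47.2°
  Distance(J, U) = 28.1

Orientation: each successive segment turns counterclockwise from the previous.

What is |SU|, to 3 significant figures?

30.3

R is at the origin; RT runs at 45.9° with length 13.5, so T = (9.39, 9.69). ∠RTS = 105.7° gives TS at 120° from the x-axis; with |TS| = 10.9, S = (3.91, 19.1). ∠TSG = 124.8° gives SG at 175° from the x-axis; with |SG| = 16.0, G = (-12.0, 20.4). ∠SGW = 64.7° gives GW at -69.3° from the x-axis; with |GW| = 24.4, W = (-3.41, -2.43). The perpendicularity gives WZ at right angles to GW, so WZ runs at 20.7°; with |WZ| = 15.6, Z = (11.2, 3.09). ∠WZJ = 73.8° gives ZJ at 127° from the x-axis; with |ZJ| = 18.4, J = (0.133, 17.8). ∠ZJU = 47.2° gives JU at -100° from the x-axis; with |JU| = 28.1, U = (-4.89, -9.85). Then |SU| = |U − S| = 30.3.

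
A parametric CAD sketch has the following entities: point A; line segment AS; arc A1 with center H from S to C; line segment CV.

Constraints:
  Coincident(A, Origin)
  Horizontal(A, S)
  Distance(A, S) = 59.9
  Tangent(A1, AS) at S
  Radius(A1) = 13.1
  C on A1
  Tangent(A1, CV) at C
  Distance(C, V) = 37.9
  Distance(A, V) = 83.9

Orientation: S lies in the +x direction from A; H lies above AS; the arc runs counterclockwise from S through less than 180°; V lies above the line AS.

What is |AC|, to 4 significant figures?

74.41

Checks: A = (0.00, 0.00) ✓; |HC| = 13.10 ✓; ∠(HC, CV) = 90.00° ✓; |CV| = 37.90 ✓; |AV| = 83.90 ✓.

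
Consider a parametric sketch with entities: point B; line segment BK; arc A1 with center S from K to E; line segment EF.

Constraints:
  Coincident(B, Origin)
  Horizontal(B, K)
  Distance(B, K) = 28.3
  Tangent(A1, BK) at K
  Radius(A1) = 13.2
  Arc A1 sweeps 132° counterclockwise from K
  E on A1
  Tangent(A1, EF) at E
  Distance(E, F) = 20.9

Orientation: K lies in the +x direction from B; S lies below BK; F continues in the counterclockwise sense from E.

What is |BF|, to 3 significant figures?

49.7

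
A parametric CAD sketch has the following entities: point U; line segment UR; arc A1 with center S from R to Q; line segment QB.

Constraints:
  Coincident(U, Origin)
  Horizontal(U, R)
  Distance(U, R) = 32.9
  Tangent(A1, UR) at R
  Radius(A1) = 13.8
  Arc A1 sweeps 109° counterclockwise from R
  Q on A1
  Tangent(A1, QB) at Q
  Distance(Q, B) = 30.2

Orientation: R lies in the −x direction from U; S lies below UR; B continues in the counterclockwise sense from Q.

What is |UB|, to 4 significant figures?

59.15

U is at the origin; UR is horizontal with |UR| = 32.9 and R on the −x side, so R = (-32.90, 0.000). Since A1 is tangent to UR there, SR ⟂ UR, so S = R + (0, -13.8) = (-32.90, -13.80). On A1, R sits at bearing 90° from S; a 109° counterclockwise sweep puts Q at bearing 199°, so Q = S + 13.8·(cos 199°, sin 199°) = (-45.95, -18.29). Since A1 is tangent to QB there, SQ ⟂ QB, so QB runs along (−sin 199°, cos 199°); with |QB| = 30.2, B = (-36.12, -46.85). Then |UB| = |B − U| = 59.15.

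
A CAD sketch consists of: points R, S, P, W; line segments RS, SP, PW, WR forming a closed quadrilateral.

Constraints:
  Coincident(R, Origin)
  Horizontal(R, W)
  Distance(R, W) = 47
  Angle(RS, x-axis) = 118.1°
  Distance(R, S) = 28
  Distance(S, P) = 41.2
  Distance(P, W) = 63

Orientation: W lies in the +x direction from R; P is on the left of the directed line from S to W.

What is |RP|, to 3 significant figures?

56.6

Checks: |SP| = 41.20 ✓; |PW| = 63.00 ✓.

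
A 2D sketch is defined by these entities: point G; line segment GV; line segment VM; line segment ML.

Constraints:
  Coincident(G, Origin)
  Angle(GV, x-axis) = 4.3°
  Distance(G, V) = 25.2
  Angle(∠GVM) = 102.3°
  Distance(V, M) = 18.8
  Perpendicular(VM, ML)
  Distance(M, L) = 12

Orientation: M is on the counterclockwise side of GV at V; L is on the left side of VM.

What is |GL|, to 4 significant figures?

27.27

∠GVM = 102.3°, so VM runs at 4.3° + (180° − 102.3°) = 82.00° from the x-axis; with |VM| = 18.8, M = V + 18.8·(cos 82.00°, sin 82.00°) = (27.75, 20.51). VM is perpendicular to ML; with |ML| = 12.0 on the left of VM, L = M + 12.0·(-0.9903, 0.1392) = (15.86, 22.18). Then |GL| = |L − G| = 27.27.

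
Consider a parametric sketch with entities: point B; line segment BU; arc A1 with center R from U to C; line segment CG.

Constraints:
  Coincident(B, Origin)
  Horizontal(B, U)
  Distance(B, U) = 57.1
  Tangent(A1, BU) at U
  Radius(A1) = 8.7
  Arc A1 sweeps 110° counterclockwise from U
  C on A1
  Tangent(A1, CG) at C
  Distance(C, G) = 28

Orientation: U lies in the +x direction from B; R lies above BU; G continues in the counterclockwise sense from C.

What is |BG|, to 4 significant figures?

67.42

B is at the origin; BU is horizontal with |BU| = 57.1 and U on the +x side, so U = (57.10, 0.000). A1 meets BU tangentially, so RU is at right angles to BU, so R = U + (0, 8.7) = (57.10, 8.700). On A1, U sits at bearing -90° from R; a 110° counterclockwise sweep puts C at bearing 20°, so C = R + 8.7·(cos 20°, sin 20°) = (65.28, 11.68). Since A1 is tangent to CG there, RC ⟂ CG, so CG runs along (−sin 20°, cos 20°); with |CG| = 28.0, G = (55.70, 37.99). Then |BG| = |G − B| = 67.42.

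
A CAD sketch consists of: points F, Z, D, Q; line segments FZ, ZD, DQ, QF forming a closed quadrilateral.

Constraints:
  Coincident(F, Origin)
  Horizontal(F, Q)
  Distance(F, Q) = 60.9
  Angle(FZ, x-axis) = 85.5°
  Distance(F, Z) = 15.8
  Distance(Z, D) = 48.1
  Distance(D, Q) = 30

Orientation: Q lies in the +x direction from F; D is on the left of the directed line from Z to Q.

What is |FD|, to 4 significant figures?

55.10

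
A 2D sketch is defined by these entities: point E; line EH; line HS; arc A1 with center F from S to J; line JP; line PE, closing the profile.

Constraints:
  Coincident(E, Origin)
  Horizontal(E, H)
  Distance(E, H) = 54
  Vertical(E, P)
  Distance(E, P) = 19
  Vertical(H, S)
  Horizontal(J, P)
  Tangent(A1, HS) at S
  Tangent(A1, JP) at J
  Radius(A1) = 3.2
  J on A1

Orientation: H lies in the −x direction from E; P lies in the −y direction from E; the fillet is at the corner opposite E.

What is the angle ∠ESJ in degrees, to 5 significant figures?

61.309°

The virtual corner opposite E is at (-54.000, -19.000). A1 meets HS tangentially, so FS is at right angles to HS and tangency of A1 to JP means the radius FJ is perpendicular to JP, with radius 3.2, so the center F sits 3.2 in from both sides at F = (-50.800, -15.800). That places the tangent points at S = (-54.000, -15.800) on HS and J = (-50.800, -19.000) on JP. Then cos ∠ESJ = SE·SJ / (|SE||SJ|), giving 61.309°.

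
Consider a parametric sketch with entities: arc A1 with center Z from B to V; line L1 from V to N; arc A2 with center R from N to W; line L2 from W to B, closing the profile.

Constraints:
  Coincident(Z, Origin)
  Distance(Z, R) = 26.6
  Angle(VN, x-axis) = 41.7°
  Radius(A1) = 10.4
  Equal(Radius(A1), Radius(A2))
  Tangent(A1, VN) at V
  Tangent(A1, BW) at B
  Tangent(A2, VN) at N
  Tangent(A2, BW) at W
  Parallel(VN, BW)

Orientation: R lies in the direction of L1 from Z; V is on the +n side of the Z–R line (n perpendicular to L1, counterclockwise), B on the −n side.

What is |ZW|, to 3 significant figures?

28.6

Tangency of A1 to both parallel lines with radius 10.4 puts V and B at Z ± 10.4·n: V = (-6.92, 7.77), B = (6.92, -7.77). Equal radii place N and W the same way about R: N = R + 10.4·n = (12.9, 25.5), W = R − 10.4·n = (26.8, 9.93). Then |ZW| = |W − Z| = 28.6.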